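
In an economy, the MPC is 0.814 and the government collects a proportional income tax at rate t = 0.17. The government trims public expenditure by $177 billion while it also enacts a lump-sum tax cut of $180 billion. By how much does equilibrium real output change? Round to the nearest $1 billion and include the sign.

Expenditure multiplier = 1/(1 − c(1−t)) = 1/(1 − 0.814×0.83) = 1/0.32438 ≈ 3.083.
ΔG contributes k·ΔG = (−$177 billion) / 0.32438 ≈ −$545.7 billion.
ΔT of −$180 billion changes first-round spending by −c·ΔT = +$146.52 billion, contributing k·(−c·ΔT) = (+$146.52 billion) / 0.32438 ≈ +$451.7 billion.
Net ΔY = k(ΔG − c·ΔT) = (−$30.48 billion) / 0.32438 ≈ −$94 billion.

−$94 billion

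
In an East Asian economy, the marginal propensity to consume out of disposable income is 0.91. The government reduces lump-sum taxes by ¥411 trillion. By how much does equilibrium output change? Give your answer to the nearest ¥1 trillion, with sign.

A lump-sum tax change of −¥411 trillion shifts disposable income by +¥411 trillion; first-round consumption changes by −c × ΔT = −0.91 × (−¥411 trillion) = +¥374.01 trillion.
Expenditure multiplier = 1/(1 − MPC) = 1/(1 − 0.91) = 1/0.09 ≈ 11.111.
The tax multiplier is −c × k ≈ −10.111, so ΔY = k × (−c·ΔT) = (+¥374.01 trillion) / 0.09 ≈ +¥4,156 trillion.

+¥4,156 trillion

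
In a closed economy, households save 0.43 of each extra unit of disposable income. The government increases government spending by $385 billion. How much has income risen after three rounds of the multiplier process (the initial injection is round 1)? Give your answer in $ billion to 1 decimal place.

$729.5 billion

MPC = 1 − MPS = 1 − 0.43 = 0.57.
Round 1 adds ΔG = $385 billion; each later round is MPC = 0.57 times the previous.
After 3 rounds: 385 + 219.45 + 125.0865 = ΔG·(1 − c^3)/(1 − c) = 385 × (1 − 0.185193)/0.43 ≈ $729.5 billion.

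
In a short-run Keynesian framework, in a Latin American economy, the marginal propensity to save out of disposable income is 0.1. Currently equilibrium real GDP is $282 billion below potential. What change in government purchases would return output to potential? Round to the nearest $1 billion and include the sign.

MPC = 1 − MPS = 1 − 0.1 = 0.9.
Spending multiplier = 1/(1 − MPC) = 1/(1 − 0.9) = 1/0.1 = 10.
Need ΔY = +$282 billion, so ΔG = ΔY/k = (+$282 billion) × 0.1 ≈ +$28 billion.
The government should increase government purchases by $28 billion.

+$28 billion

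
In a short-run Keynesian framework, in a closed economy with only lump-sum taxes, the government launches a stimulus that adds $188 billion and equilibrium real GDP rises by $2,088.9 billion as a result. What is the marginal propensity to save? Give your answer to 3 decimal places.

Implied spending multiplier k = ΔY/ΔG = 2,088.9/188 ≈ 11.1112.
Since k = 1/(1 − MPC), MPC = 1 − 1/k = 1 − ΔG/ΔY = 1 − 188/2,088.9 ≈ 0.910.
MPS = 1 − MPC = 0.090.

0.090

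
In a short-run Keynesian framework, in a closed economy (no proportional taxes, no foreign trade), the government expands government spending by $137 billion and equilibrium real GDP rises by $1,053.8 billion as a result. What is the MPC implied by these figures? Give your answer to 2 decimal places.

Implied spending multiplier k = ΔY/ΔG = 1,053.8/137 ≈ 7.692.
Since k = 1/(1 − MPC), MPC = 1 − 1/k = 1 − ΔG/ΔY = 1 − 137/1,053.8 ≈ 0.87.

0.87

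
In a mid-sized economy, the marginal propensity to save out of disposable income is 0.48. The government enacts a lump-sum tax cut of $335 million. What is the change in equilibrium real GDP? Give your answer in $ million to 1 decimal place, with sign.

MPC = 1 − MPS = 1 − 0.48 = 0.52.
A lump-sum tax change of −$335 million shifts disposable income by +$335 million; first-round consumption changes by −c × ΔT = −0.52 × (−$335 million) = +$174.2 million.
Expenditure multiplier = 1/(1 − MPC) = 1/(1 − 0.52) = 1/0.48 ≈ 2.083.
The tax multiplier is −c × k ≈ −1.083, so ΔY = k × (−c·ΔT) = (+$174.2 million) / 0.48 ≈ +$362.9 million.

+$362.9 million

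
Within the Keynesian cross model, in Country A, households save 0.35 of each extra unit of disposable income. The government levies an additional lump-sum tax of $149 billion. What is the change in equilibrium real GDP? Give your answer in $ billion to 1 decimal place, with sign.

MPC = 1 − MPS = 1 − 0.35 = 0.65.
A lump-sum tax change of +$149 billion shifts disposable income by −$149 billion; first-round consumption changes by −c × ΔT = −0.65 × (+$149 billion) = −$96.85 billion.
Expenditure multiplier = 1/(1 − MPC) = 1/(1 − 0.65) = 1/0.35 ≈ 2.857.
The tax multiplier is −c × k ≈ −1.857, so ΔY = k × (−c·ΔT) = (−$96.85 billion) / 0.35 ≈ −$276.7 billion.

−$276.7 billion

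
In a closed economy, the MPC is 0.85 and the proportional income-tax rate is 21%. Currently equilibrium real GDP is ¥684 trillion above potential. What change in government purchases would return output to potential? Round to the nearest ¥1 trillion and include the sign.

−¥225 trillion

Spending multiplier = 1/(1 − c(1−t)) = 1/(1 − 0.85×0.79) = 1/0.3285 ≈ 3.044.
Need ΔY = −¥684 trillion, so ΔG = ΔY/k = (−¥684 trillion) × 0.3285 ≈ −¥225 trillion.
The government should cut government purchases by ¥225 trillion.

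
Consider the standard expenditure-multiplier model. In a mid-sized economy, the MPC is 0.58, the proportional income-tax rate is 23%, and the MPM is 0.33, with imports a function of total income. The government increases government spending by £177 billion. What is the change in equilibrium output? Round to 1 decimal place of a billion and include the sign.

Government-spending multiplier = 1/(1 − c(1−t) + m) = 1/(1 − 0.58×0.77 + 0.33) = 1/0.8834 ≈ 1.132.
ΔY = k × ΔG = (+£177 billion) / 0.8834 ≈ +£200.4 billion.

+£200.4 billion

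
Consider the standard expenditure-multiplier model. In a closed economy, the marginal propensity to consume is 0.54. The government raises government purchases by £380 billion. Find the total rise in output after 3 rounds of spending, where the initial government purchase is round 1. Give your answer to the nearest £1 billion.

Round 1 adds ΔG = £380 billion; each later round is MPC = 0.54 times the previous.
After 3 rounds: 380 + 205.2 + 110.808 = ΔG·(1 − c^3)/(1 − c) = 380 × (1 − 0.157464)/0.46 ≈ £696 billion.

£696 billion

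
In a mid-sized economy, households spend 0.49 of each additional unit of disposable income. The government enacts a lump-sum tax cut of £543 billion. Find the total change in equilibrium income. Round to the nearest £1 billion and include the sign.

+£522 billion

A lump-sum tax change of −£543 billion shifts disposable income by +£543 billion; first-round consumption changes by −c × ΔT = −0.49 × (−£543 billion) = +£266.07 billion.
Expenditure multiplier = 1/(1 − MPC) = 1/(1 − 0.49) = 1/0.51 ≈ 1.961.
The tax multiplier is −c × k ≈ −0.961, so ΔY = k × (−c·ΔT) = (+£266.07 billion) / 0.51 ≈ +£522 billion.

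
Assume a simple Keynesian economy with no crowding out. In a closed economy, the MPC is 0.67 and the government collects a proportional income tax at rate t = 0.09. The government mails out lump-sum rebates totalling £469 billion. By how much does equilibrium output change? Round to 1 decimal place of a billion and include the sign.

+£805.1 billion

A lump-sum tax change of −£469 billion shifts disposable income by +£469 billion; first-round consumption changes by −c × ΔT = −0.67 × (−£469 billion) = +£314.23 billion.
Expenditure multiplier = 1/(1 − c(1−t)) = 1/(1 − 0.67×0.91) = 1/0.3903 ≈ 2.562.
The tax multiplier is −c × k ≈ −1.717, so ΔY = k × (−c·ΔT) = (+£314.23 billion) / 0.3903 ≈ +£805.1 billion.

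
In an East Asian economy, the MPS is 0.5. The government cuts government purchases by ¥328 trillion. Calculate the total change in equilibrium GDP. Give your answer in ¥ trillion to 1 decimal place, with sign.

−¥656.0 trillion

MPC = 1 − MPS = 1 − 0.5 = 0.5.
Government-spending multiplier = 1/(1 − MPC) = 1/(1 − 0.5) = 1/0.5 = 2.
ΔY = k × ΔG = (−¥328 trillion) / 0.5 = −¥656 trillion.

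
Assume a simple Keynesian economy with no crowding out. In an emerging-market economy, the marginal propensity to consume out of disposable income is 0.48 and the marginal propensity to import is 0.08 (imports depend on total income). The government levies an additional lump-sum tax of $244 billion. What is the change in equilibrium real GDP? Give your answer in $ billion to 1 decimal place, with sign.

−$195.2 billion

A lump-sum tax change of +$244 billion shifts disposable income by −$244 billion; first-round consumption changes by −c × ΔT = −0.48 × (+$244 billion) = −$117.12 billion.
Expenditure multiplier = 1/(1 − c + m) = 1/(1 − 0.48 + 0.08) = 1/0.6 ≈ 1.667.
The tax multiplier is −c × k = −0.8, so ΔY = k × (−c·ΔT) = (−$117.12 billion) / 0.6 = −$195.2 billion.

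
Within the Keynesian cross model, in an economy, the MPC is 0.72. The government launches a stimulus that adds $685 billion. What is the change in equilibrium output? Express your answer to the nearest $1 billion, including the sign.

+$2,446 billion

Expenditure multiplier = 1/(1 − MPC) = 1/(1 − 0.72) = 1/0.28 ≈ 3.571.
ΔY = k × ΔG = (+$685 billion) / 0.28 ≈ +$2,446 billion.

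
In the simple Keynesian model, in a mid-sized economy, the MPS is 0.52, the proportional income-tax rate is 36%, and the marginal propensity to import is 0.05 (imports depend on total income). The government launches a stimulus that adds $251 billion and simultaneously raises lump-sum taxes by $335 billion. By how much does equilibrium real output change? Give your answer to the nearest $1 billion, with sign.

+$121 billion

MPC = 1 − MPS = 1 − 0.52 = 0.48.
Expenditure multiplier = 1/(1 − c(1−t) + m) = 1/(1 − 0.48×0.64 + 0.05) = 1/0.7428 ≈ 1.346.
ΔG contributes k·ΔG = (+$251 billion) / 0.7428 ≈ +$337.9 billion.
ΔT of +$335 billion changes first-round spending by −c·ΔT = −$160.8 billion, contributing k·(−c·ΔT) = (−$160.8 billion) / 0.7428 ≈ −$216.5 billion.
Net ΔY = k(ΔG − c·ΔT) = (+$90.2 billion) / 0.7428 ≈ +$121 billion.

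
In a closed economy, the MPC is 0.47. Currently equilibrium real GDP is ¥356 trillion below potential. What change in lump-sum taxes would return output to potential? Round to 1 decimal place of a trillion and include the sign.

Spending multiplier = 1/(1 − MPC) = 1/(1 − 0.47) = 1/0.53 ≈ 1.887.
Tax multiplier = −c·k = −0.47/0.53 ≈ −0.887. Need ΔY = +¥356 trillion, so ΔT = ΔY/(−c·k) = −(+¥356 trillion) × 0.53 / 0.47 ≈ −¥401.4 trillion.
The government should cut lump-sum taxes by ¥401.4 trillion.

−¥401.4 trillion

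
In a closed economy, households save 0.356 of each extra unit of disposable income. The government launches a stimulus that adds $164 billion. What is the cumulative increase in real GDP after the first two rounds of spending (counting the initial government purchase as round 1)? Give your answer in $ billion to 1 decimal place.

$269.6 billion

MPC = 1 − MPS = 1 − 0.356 = 0.644.
Round 1 adds ΔG = $164 billion; each later round is MPC = 0.644 times the previous.
After 2 rounds: 164 + 105.616 = ΔG·(1 − c^2)/(1 − c) = 164 × (1 − 0.414736)/0.356 ≈ $269.6 billion.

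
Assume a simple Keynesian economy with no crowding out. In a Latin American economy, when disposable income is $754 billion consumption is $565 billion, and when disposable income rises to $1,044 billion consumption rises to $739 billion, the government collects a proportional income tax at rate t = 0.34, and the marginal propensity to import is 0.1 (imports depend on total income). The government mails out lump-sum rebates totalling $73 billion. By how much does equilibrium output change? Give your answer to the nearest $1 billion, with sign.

+$62 billion

MPC = ΔC/ΔYd = (739 − 565)/(1,044 − 754) = 174/290 = 0.6.
A lump-sum tax change of −$73 billion shifts disposable income by +$73 billion; first-round consumption changes by −c × ΔT = −0.6 × (−$73 billion) = +$43.8 billion.
Expenditure multiplier = 1/(1 − c(1−t) + m) = 1/(1 − 0.6×0.66 + 0.1) = 1/0.704 ≈ 1.42.
The tax multiplier is −c × k ≈ −0.852, so ΔY = k × (−c·ΔT) = (+$43.8 billion) / 0.704 ≈ +$62 billion.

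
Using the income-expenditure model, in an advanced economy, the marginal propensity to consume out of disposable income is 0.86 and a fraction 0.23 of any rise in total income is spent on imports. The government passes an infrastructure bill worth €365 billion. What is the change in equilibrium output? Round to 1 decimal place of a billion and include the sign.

Government-spending multiplier = 1/(1 − c + m) = 1/(1 − 0.86 + 0.23) = 1/0.37 ≈ 2.703.
ΔY = k × ΔG = (+€365 billion) / 0.37 ≈ +€986.5 billion.

+€986.5 billion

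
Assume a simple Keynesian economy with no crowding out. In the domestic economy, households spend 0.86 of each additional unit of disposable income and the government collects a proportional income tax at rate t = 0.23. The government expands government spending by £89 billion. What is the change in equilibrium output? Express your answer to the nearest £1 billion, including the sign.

Government-spending multiplier = 1/(1 − c(1−t)) = 1/(1 − 0.86×0.77) = 1/0.3378 ≈ 2.96.
ΔY = k × ΔG = (+£89 billion) / 0.3378 ≈ +£263 billion.

+£263 billion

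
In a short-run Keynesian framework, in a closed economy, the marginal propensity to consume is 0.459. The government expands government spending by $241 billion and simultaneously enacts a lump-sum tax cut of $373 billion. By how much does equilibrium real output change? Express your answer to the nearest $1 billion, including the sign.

Expenditure multiplier = 1/(1 − MPC) = 1/(1 − 0.459) = 1/0.541 ≈ 1.848.
ΔG contributes k·ΔG = (+$241 billion) / 0.541 ≈ +$445.5 billion.
ΔT of −$373 billion changes first-round spending by −c·ΔT = +$171.207 billion, contributing k·(−c·ΔT) = (+$171.207 billion) / 0.541 ≈ +$316.5 billion.
Net ΔY = k(ΔG − c·ΔT) = (+$412.207 billion) / 0.541 ≈ +$762 billion.

+$762 billion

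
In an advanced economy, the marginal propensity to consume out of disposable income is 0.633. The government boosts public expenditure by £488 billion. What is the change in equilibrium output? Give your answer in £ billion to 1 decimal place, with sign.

+£1,329.7 billion

Government-spending multiplier = 1/(1 − MPC) = 1/(1 − 0.633) = 1/0.367 ≈ 2.725.
ΔY = k × ΔG = (+£488 billion) / 0.367 ≈ +£1,329.7 billion.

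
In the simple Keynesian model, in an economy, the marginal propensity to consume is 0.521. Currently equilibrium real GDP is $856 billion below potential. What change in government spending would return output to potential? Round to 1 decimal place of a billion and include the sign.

Spending multiplier = 1/(1 − MPC) = 1/(1 − 0.521) = 1/0.479 ≈ 2.088.
Need ΔY = +$856 billion, so ΔG = ΔY/k = (+$856 billion) × 0.479 ≈ +$410 billion.
The government should increase government spending by $410 billion.

+$410.0 billion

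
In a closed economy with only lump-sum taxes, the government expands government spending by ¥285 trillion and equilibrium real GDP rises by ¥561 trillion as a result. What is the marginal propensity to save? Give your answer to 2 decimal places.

Implied spending multiplier k = ΔY/ΔG = 561/285 ≈ 1.9684.
Since k = 1/(1 − MPC), MPC = 1 − 1/k = 1 − ΔG/ΔY = 1 − 285/561 ≈ 0.49.
MPS = 1 − MPC = 0.51.

0.51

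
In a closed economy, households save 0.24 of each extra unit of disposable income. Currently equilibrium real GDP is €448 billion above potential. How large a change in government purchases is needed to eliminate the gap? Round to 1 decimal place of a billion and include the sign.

MPC = 1 − MPS = 1 − 0.24 = 0.76.
Spending multiplier = 1/(1 − MPC) = 1/(1 − 0.76) = 1/0.24 ≈ 4.167.
Need ΔY = −€448 billion, so ΔG = ΔY/k = (−€448 billion) × 0.24 ≈ −€107.5 billion.
The government should cut government purchases by €107.5 billion.

−€107.5 billion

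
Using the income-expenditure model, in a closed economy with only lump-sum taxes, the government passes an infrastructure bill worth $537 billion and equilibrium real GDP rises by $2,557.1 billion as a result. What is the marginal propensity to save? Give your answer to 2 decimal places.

Implied spending multiplier k = ΔY/ΔG = 2,557.1/537 ≈ 4.7618.
Since k = 1/(1 − MPC), MPC = 1 − 1/k = 1 − ΔG/ΔY = 1 − 537/2,557.1 ≈ 0.79.
MPS = 1 − MPC = 0.21.

0.21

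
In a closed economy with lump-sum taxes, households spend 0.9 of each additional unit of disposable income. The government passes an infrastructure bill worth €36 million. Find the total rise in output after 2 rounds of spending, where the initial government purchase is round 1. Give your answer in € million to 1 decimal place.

€68.4 million

Round 1 adds ΔG = €36 million; each later round is MPC = 0.9 times the previous.
After 2 rounds: 36 + 32.4 = ΔG·(1 − c^2)/(1 − c) = 36 × (1 − 0.81)/0.1 = €68.4 million.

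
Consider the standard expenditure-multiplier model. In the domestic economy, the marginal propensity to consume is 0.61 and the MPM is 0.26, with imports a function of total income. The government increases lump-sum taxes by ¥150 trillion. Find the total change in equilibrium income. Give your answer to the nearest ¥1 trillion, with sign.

A lump-sum tax change of +¥150 trillion shifts disposable income by −¥150 trillion; first-round consumption changes by −c × ΔT = −0.61 × (+¥150 trillion) = −¥91.5 trillion.
Expenditure multiplier = 1/(1 − c + m) = 1/(1 − 0.61 + 0.26) = 1/0.65 ≈ 1.538.
The tax multiplier is −c × k ≈ −0.938, so ΔY = k × (−c·ΔT) = (−¥91.5 trillion) / 0.65 ≈ −¥141 trillion.

−¥141 trillion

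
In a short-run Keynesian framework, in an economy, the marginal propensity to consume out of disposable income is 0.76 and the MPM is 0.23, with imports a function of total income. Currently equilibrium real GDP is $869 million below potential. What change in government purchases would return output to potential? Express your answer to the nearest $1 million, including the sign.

+$408 million

Spending multiplier = 1/(1 − c + m) = 1/(1 − 0.76 + 0.23) = 1/0.47 ≈ 2.128.
Need ΔY = +$869 million, so ΔG = ΔY/k = (+$869 million) × 0.47 ≈ +$408 million.
The government should increase government purchases by $408 million.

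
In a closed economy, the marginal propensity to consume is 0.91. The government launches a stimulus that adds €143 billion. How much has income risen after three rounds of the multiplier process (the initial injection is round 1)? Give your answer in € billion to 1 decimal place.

€391.5 billion

Round 1 adds ΔG = €143 billion; each later round is MPC = 0.91 times the previous.
After 3 rounds: 143 + 130.13 + 118.4183 = ΔG·(1 − c^3)/(1 − c) = 143 × (1 − 0.753571)/0.09 ≈ €391.5 billion.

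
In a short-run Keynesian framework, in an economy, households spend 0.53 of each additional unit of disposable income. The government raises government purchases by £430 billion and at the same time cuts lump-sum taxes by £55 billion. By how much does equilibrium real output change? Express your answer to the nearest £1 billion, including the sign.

Expenditure multiplier = 1/(1 − MPC) = 1/(1 − 0.53) = 1/0.47 ≈ 2.128.
ΔG contributes k·ΔG = (+£430 billion) / 0.47 ≈ +£914.9 billion.
ΔT of −£55 billion changes first-round spending by −c·ΔT = +£29.15 billion, contributing k·(−c·ΔT) = (+£29.15 billion) / 0.47 ≈ +£62 billion.
Net ΔY = k(ΔG − c·ΔT) = (+£459.15 billion) / 0.47 ≈ +£977 billion.

+£977 billion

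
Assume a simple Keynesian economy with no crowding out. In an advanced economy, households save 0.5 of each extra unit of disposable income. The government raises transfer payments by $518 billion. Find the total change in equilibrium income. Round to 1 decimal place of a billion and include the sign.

MPC = 1 − MPS = 1 − 0.5 = 0.5.
The transfer change shifts disposable income by +$518 billion, so first-round consumption changes by c·ΔTR = 0.5 × (+$518 billion) = +$259 billion.
Expenditure multiplier = 1/(1 − MPC) = 1/(1 − 0.5) = 1/0.5 = 2.
The transfer multiplier is c × k = 1, so ΔY = k × (c·ΔTR) = (+$259 billion) / 0.5 = +$518 billion.

+$518.0 billion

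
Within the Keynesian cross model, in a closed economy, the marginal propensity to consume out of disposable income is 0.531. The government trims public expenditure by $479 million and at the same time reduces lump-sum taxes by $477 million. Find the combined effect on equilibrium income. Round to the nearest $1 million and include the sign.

−$481 million

Expenditure multiplier = 1/(1 − MPC) = 1/(1 − 0.531) = 1/0.469 ≈ 2.132.
ΔG contributes k·ΔG = (−$479 million) / 0.469 ≈ −$1,021.3 million.
ΔT of −$477 million changes first-round spending by −c·ΔT = +$253.287 million, contributing k·(−c·ΔT) = (+$253.287 million) / 0.469 ≈ +$540.1 million.
Net ΔY = k(ΔG − c·ΔT) = (−$225.713 million) / 0.469 ≈ −$481 million.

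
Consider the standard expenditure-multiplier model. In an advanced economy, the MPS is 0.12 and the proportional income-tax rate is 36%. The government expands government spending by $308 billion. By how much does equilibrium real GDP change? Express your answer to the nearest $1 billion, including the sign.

MPC = 1 − MPS = 1 − 0.12 = 0.88.
Spending multiplier = 1/(1 − c(1−t)) = 1/(1 − 0.88×0.64) = 1/0.4368 ≈ 2.289.
ΔY = k × ΔG = (+$308 billion) / 0.4368 ≈ +$705 billion.

+$705 billion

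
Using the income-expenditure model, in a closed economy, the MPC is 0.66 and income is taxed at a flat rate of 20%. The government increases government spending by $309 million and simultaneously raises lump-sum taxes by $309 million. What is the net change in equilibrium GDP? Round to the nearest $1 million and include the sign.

Expenditure multiplier = 1/(1 − c(1−t)) = 1/(1 − 0.66×0.8) = 1/0.472 ≈ 2.119.
ΔG contributes k·ΔG = (+$309 million) / 0.472 ≈ +$654.7 million.
ΔT of +$309 million changes first-round spending by −c·ΔT = −$203.94 million, contributing k·(−c·ΔT) = (−$203.94 million) / 0.472 ≈ −$432.1 million.
Net ΔY = k(ΔG − c·ΔT) = (+$105.06 million) / 0.472 ≈ +$223 million.

+$223 million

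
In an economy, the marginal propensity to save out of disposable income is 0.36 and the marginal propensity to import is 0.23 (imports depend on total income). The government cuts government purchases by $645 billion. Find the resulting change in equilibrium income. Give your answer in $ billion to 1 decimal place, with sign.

−$1,093.2 billion

MPC = 1 − MPS = 1 − 0.36 = 0.64.
Expenditure multiplier = 1/(1 − c + m) = 1/(1 − 0.64 + 0.23) = 1/0.59 ≈ 1.695.
ΔY = k × ΔG = (−$645 billion) / 0.59 ≈ −$1,093.2 billion.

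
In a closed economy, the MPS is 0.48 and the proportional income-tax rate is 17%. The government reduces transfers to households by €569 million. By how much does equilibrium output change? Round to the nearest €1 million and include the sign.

MPC = 1 − MPS = 1 − 0.48 = 0.52.
The transfer change shifts disposable income by −€569 million, so first-round consumption changes by c·ΔTR = 0.52 × (−€569 million) = −€295.88 million.
Expenditure multiplier = 1/(1 − c(1−t)) = 1/(1 − 0.52×0.83) = 1/0.5684 ≈ 1.759.
The transfer multiplier is c × k ≈ 0.915, so ΔY = k × (c·ΔTR) = (−€295.88 million) / 0.5684 ≈ −€521 million.

−€521 million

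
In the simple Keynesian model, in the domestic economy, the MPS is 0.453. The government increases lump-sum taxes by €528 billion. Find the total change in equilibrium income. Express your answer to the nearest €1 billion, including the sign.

−€638 billion

MPC = 1 − MPS = 1 − 0.453 = 0.547.
A lump-sum tax change of +€528 billion shifts disposable income by −€528 billion; first-round consumption changes by −c × ΔT = −0.547 × (+€528 billion) = −€288.816 billion.
Expenditure multiplier = 1/(1 − MPC) = 1/(1 − 0.547) = 1/0.453 ≈ 2.208.
The tax multiplier is −c × k ≈ −1.208, so ΔY = k × (−c·ΔT) = (−€288.816 billion) / 0.453 ≈ −€638 billion.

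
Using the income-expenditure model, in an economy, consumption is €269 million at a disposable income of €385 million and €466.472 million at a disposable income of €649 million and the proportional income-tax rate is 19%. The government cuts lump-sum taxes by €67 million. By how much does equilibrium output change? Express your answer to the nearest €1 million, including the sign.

+€127 million

MPC = ΔC/ΔYd = (466.472 − 269)/(649 − 385) = 197.472/264 = 0.748.
A lump-sum tax change of −€67 million shifts disposable income by +€67 million; first-round consumption changes by −c × ΔT = −0.748 × (−€67 million) = +€50.116 million.
Expenditure multiplier = 1/(1 − c(1−t)) = 1/(1 − 0.748×0.81) = 1/0.39412 ≈ 2.537.
The tax multiplier is −c × k ≈ −1.898, so ΔY = k × (−c·ΔT) = (+€50.116 million) / 0.39412 ≈ +€127 million.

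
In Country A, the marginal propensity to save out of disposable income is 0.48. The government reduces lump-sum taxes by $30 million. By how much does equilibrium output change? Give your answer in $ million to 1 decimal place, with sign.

+$32.5 million

MPC = 1 − MPS = 1 − 0.48 = 0.52.
A lump-sum tax change of −$30 million shifts disposable income by +$30 million; first-round consumption changes by −c × ΔT = −0.52 × (−$30 million) = +$15.6 million.
Expenditure multiplier = 1/(1 − MPC) = 1/(1 − 0.52) = 1/0.48 ≈ 2.083.
The tax multiplier is −c × k ≈ −1.083, so ΔY = k × (−c·ΔT) = (+$15.6 million) / 0.48 = +$32.5 million.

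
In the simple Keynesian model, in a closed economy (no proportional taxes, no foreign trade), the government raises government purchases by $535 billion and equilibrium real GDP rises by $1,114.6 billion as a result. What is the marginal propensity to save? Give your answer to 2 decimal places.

0.48

Implied spending multiplier k = ΔY/ΔG = 1,114.6/535 ≈ 2.0834.
Since k = 1/(1 − MPC), MPC = 1 − 1/k = 1 − ΔG/ΔY = 1 − 535/1,114.6 ≈ 0.52.
MPS = 1 − MPC = 0.48.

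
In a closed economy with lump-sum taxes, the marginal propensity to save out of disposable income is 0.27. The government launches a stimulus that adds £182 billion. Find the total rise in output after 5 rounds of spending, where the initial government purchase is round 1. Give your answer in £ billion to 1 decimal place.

£534.3 billion

MPC = 1 − MPS = 1 − 0.27 = 0.73.
Round 1 adds ΔG = £182 billion; each later round is MPC = 0.73 times the previous.
After 5 rounds: 182 + 132.86 + 96.9878 + 70.801094 + 51.68479862 = ΔG·(1 − c^5)/(1 − c) = 182 × (1 − 0.2073071593)/0.27 ≈ £534.3 billion.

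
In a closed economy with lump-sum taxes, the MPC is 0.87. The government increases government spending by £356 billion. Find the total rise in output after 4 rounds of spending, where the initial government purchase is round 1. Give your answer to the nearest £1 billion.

£1,170 billion

Round 1 adds ΔG = £356 billion; each later round is MPC = 0.87 times the previous.
After 4 rounds: 356 + 309.72 + 269.4564 + 234.427068 = ΔG·(1 − c^4)/(1 − c) = 356 × (1 − 0.57289761)/0.13 ≈ £1,170 billion.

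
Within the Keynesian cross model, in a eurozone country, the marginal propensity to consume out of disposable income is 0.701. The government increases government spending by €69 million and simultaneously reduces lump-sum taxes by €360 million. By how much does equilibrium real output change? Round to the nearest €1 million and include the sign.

+€1,075 million

Expenditure multiplier = 1/(1 − MPC) = 1/(1 − 0.701) = 1/0.299 ≈ 3.344.
ΔG contributes k·ΔG = (+€69 million) / 0.299 ≈ +€230.8 million.
ΔT of −€360 million changes first-round spending by −c·ΔT = +€252.36 million, contributing k·(−c·ΔT) = (+€252.36 million) / 0.299 ≈ +€844 million.
Net ΔY = k(ΔG − c·ΔT) = (+€321.36 million) / 0.299 ≈ +€1,075 million.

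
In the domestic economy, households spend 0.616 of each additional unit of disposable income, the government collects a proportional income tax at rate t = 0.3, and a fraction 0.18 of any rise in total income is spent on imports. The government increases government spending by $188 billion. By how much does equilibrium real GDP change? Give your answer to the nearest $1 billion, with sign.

Expenditure multiplier = 1/(1 − c(1−t) + m) = 1/(1 − 0.616×0.7 + 0.18) = 1/0.7488 ≈ 1.335.
ΔY = k × ΔG = (+$188 billion) / 0.7488 ≈ +$251 billion.

+$251 billion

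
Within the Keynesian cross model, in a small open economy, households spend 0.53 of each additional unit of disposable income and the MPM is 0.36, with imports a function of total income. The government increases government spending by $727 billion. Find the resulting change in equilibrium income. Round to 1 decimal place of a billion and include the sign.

+$875.9 billion

Expenditure multiplier = 1/(1 − c + m) = 1/(1 − 0.53 + 0.36) = 1/0.83 ≈ 1.205.
ΔY = k × ΔG = (+$727 billion) / 0.83 ≈ +$875.9 billion.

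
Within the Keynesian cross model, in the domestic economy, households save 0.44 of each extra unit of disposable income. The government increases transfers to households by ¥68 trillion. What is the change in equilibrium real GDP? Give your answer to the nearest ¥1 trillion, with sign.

+¥87 trillion

MPC = 1 − MPS = 1 − 0.44 = 0.56.
The transfer change shifts disposable income by +¥68 trillion, so first-round consumption changes by c·ΔTR = 0.56 × (+¥68 trillion) = +¥38.08 trillion.
Expenditure multiplier = 1/(1 − MPC) = 1/(1 − 0.56) = 1/0.44 ≈ 2.273.
The transfer multiplier is c × k ≈ 1.273, so ΔY = k × (c·ΔTR) = (+¥38.08 trillion) / 0.44 ≈ +¥87 trillion.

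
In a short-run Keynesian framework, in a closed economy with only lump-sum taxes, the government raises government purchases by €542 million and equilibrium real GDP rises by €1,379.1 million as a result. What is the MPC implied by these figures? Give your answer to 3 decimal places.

Implied spending multiplier k = ΔY/ΔG = 1,379.1/542 ≈ 2.5445.
Since k = 1/(1 − MPC), MPC = 1 − 1/k = 1 − ΔG/ΔY = 1 − 542/1,379.1 ≈ 0.607.

0.607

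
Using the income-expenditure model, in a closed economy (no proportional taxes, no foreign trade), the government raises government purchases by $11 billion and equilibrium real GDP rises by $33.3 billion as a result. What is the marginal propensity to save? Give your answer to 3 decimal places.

Implied spending multiplier k = ΔY/ΔG = 33.3/11 ≈ 3.0273.
Since k = 1/(1 − MPC), MPC = 1 − 1/k = 1 − ΔG/ΔY = 1 − 11/33.3 ≈ 0.670.
MPS = 1 − MPC = 0.330.

0.330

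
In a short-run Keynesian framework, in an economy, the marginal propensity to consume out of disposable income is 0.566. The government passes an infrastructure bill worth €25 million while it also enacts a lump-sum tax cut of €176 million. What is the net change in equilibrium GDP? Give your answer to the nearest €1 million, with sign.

Expenditure multiplier = 1/(1 − MPC) = 1/(1 − 0.566) = 1/0.434 ≈ 2.304.
ΔG contributes k·ΔG = (+€25 million) / 0.434 ≈ +€57.6 million.
ΔT of −€176 million changes first-round spending by −c·ΔT = +€99.616 million, contributing k·(−c·ΔT) = (+€99.616 million) / 0.434 ≈ +€229.5 million.
Net ΔY = k(ΔG − c·ΔT) = (+€124.616 million) / 0.434 ≈ +€287 million.

+€287 million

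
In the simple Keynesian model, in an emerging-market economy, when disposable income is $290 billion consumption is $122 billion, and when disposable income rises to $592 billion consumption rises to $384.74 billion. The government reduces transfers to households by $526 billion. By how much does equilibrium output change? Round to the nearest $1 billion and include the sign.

−$3,520 billion

MPC = ΔC/ΔYd = (384.74 − 122)/(592 − 290) = 262.74/302 = 0.87.
The transfer change shifts disposable income by −$526 billion, so first-round consumption changes by c·ΔTR = 0.87 × (−$526 billion) = −$457.62 billion.
Expenditure multiplier = 1/(1 − MPC) = 1/(1 − 0.87) = 1/0.13 ≈ 7.692.
The transfer multiplier is c × k ≈ 6.692, so ΔY = k × (c·ΔTR) = (−$457.62 billion) / 0.13 ≈ −$3,520 billion.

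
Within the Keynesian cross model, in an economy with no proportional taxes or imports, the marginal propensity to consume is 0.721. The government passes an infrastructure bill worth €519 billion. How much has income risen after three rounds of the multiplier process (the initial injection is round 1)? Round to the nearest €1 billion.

Round 1 adds ΔG = €519 billion; each later round is MPC = 0.721 times the previous.
After 3 rounds: 519 + 374.199 + 269.797479 = ΔG·(1 − c^3)/(1 − c) = 519 × (1 − 0.374805361)/0.279 ≈ €1,163 billion.

€1,163 billion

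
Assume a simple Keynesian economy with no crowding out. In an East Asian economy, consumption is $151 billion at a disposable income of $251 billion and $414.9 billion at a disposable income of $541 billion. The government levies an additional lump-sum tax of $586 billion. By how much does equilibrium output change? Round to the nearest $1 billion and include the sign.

MPC = ΔC/ΔYd = (414.9 − 151)/(541 − 251) = 263.9/290 = 0.91.
A lump-sum tax change of +$586 billion shifts disposable income by −$586 billion; first-round consumption changes by −c × ΔT = −0.91 × (+$586 billion) = −$533.26 billion.
Expenditure multiplier = 1/(1 − MPC) = 1/(1 − 0.91) = 1/0.09 ≈ 11.111.
The tax multiplier is −c × k ≈ −10.111, so ΔY = k × (−c·ΔT) = (−$533.26 billion) / 0.09 ≈ −$5,925 billion.

−$5,925 billion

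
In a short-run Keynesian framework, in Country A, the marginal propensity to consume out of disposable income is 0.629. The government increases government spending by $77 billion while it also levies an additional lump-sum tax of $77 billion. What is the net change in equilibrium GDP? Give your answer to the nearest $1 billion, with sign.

Expenditure multiplier = 1/(1 − MPC) = 1/(1 − 0.629) = 1/0.371 ≈ 2.695.
ΔG contributes k·ΔG = (+$77 billion) / 0.371 ≈ +$207.5 billion.
ΔT of +$77 billion changes first-round spending by −c·ΔT = −$48.433 billion, contributing k·(−c·ΔT) = (−$48.433 billion) / 0.371 ≈ −$130.5 billion.
With ΔG = ΔT and no other leakages, the balanced-budget multiplier is 1, so ΔY = ΔG = +$77 billion.

+$77 billion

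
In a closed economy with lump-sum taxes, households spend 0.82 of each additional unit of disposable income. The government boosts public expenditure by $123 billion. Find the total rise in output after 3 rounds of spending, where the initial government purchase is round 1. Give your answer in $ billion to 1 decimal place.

Round 1 adds ΔG = $123 billion; each later round is MPC = 0.82 times the previous.
After 3 rounds: 123 + 100.86 + 82.7052 = ΔG·(1 − c^3)/(1 − c) = 123 × (1 − 0.551368)/0.18 ≈ $306.6 billion.

$306.6 billion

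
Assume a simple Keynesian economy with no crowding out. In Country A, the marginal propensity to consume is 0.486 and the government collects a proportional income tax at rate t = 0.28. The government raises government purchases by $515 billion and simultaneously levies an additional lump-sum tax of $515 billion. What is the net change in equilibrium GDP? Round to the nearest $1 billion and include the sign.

+$407 billion

Expenditure multiplier = 1/(1 − c(1−t)) = 1/(1 − 0.486×0.72) = 1/0.65008 ≈ 1.538.
ΔG contributes k·ΔG = (+$515 billion) / 0.65008 ≈ +$792.2 billion.
ΔT of +$515 billion changes first-round spending by −c·ΔT = −$250.29 billion, contributing k·(−c·ΔT) = (−$250.29 billion) / 0.65008 ≈ −$385 billion.
Net ΔY = k(ΔG − c·ΔT) = (+$264.71 billion) / 0.65008 ≈ +$407 billion.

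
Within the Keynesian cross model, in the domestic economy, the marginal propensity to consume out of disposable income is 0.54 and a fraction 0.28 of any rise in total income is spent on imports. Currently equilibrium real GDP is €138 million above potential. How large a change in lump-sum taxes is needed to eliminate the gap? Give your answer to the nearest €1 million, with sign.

Spending multiplier = 1/(1 − c + m) = 1/(1 − 0.54 + 0.28) = 1/0.74 ≈ 1.351.
Tax multiplier = −c·k = −0.54/0.74 ≈ −0.73. Need ΔY = −€138 million, so ΔT = ΔY/(−c·k) = −(−€138 million) × 0.74 / 0.54 ≈ +€189 million.
The government should raise lump-sum taxes by €189 million.

+€189 million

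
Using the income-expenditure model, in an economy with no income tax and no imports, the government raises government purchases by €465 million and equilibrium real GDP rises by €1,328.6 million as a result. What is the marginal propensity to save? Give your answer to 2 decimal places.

0.35

Implied spending multiplier k = ΔY/ΔG = 1,328.6/465 ≈ 2.8572.
Since k = 1/(1 − MPC), MPC = 1 − 1/k = 1 − ΔG/ΔY = 1 − 465/1,328.6 ≈ 0.65.
MPS = 1 − MPC = 0.35.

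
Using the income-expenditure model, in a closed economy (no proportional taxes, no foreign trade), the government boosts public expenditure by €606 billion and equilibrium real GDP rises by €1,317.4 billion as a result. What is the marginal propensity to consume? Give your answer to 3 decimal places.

0.540

Implied spending multiplier k = ΔY/ΔG = 1,317.4/606 ≈ 2.1739.
Since k = 1/(1 − MPC), MPC = 1 − 1/k = 1 − ΔG/ΔY = 1 − 606/1,317.4 ≈ 0.540.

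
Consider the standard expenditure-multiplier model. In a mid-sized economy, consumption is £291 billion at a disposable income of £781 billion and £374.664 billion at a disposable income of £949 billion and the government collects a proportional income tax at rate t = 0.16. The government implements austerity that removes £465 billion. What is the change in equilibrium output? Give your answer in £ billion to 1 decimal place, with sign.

MPC = ΔC/ΔYd = (374.664 − 291)/(949 − 781) = 83.664/168 = 0.498.
Expenditure multiplier = 1/(1 − c(1−t)) = 1/(1 − 0.498×0.84) = 1/0.58168 ≈ 1.719.
ΔY = k × ΔG = (−£465 billion) / 0.58168 ≈ −£799.4 billion.

−£799.4 billion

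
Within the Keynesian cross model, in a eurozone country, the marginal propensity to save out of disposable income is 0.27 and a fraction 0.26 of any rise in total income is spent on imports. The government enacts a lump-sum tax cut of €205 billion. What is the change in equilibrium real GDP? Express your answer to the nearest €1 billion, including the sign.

MPC = 1 − MPS = 1 − 0.27 = 0.73.
A lump-sum tax change of −€205 billion shifts disposable income by +€205 billion; first-round consumption changes by −c × ΔT = −0.73 × (−€205 billion) = +€149.65 billion.
Expenditure multiplier = 1/(1 − c + m) = 1/(1 − 0.73 + 0.26) = 1/0.53 ≈ 1.887.
The tax multiplier is −c × k ≈ −1.377, so ΔY = k × (−c·ΔT) = (+€149.65 billion) / 0.53 ≈ +€282 billion.

+€282 billion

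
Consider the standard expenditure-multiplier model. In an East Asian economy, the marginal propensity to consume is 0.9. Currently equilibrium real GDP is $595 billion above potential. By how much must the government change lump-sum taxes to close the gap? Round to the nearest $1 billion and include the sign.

Spending multiplier = 1/(1 − MPC) = 1/(1 − 0.9) = 1/0.1 = 10.
Tax multiplier = −c·k = −0.9/0.1 = −9. Need ΔY = −$595 billion, so ΔT = ΔY/(−c·k) = −(−$595 billion) × 0.1 / 0.9 ≈ +$66 billion.
The government should raise lump-sum taxes by $66 billion.

+$66 billion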